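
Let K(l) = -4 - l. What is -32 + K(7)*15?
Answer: -197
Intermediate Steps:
-32 + K(7)*15 = -32 + (-4 - 1*7)*15 = -32 + (-4 - 7)*15 = -32 - 11*15 = -32 - 165 = -197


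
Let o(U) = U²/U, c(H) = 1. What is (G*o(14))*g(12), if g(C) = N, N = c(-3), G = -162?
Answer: -2268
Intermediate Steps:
o(U) = U
N = 1
g(C) = 1
(G*o(14))*g(12) = -162*14*1 = -2268*1 = -2268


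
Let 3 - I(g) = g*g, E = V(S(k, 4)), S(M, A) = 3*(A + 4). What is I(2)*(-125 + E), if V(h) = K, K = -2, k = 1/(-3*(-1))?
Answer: 127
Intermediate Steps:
k = ⅓ (k = 1/3 = ⅓ ≈ 0.33333)
S(M, A) = 12 + 3*A (S(M, A) = 3*(4 + A) = 12 + 3*A)
V(h) = -2
E = -2
I(g) = 3 - g² (I(g) = 3 - g*g = 3 - g²)
I(2)*(-125 + E) = (3 - 1*2²)*(-125 - 2) = (3 - 1*4)*(-127) = (3 - 4)*(-127) = -1*(-127) = 127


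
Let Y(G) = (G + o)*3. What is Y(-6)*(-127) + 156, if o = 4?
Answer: 918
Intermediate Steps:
Y(G) = 12 + 3*G (Y(G) = (G + 4)*3 = (4 + G)*3 = 12 + 3*G)
Y(-6)*(-127) + 156 = (12 + 3*(-6))*(-127) + 156 = (12 - 18)*(-127) + 156 = -6*(-127) + 156 = 762 + 156 = 918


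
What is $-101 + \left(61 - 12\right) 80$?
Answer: $3819$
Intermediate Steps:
$-101 + \left(61 - 12\right) 80 = -101 + 49 \cdot 80 = -101 + 3920 = 3819$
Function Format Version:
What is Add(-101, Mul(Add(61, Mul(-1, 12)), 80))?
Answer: 3819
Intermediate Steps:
Add(-101, Mul(Add(61, Mul(-1, 12)), 80)) = Add(-101, Mul(Add(61, -12), 80)) = Add(-101, Mul(49, 80)) = Add(-101, 3920) = 3819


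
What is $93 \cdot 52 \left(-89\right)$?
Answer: $-430404$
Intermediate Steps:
$93 \cdot 52 \left(-89\right) = 4836 \left(-89\right) = -430404$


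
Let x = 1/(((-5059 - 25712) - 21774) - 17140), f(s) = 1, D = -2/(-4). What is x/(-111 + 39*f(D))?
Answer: 1/5017320 ≈ 1.9931e-7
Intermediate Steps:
D = ½ (D = -2*(-¼) = ½ ≈ 0.50000)
x = -1/69685 (x = 1/((-30771 - 21774) - 17140) = 1/(-52545 - 17140) = 1/(-69685) = -1/69685 ≈ -1.4350e-5)
x/(-111 + 39*f(D)) = -1/(69685*(-111 + 39*1)) = -1/(69685*(-111 + 39)) = -1/69685/(-72) = -1/69685*(-1/72) = 1/5017320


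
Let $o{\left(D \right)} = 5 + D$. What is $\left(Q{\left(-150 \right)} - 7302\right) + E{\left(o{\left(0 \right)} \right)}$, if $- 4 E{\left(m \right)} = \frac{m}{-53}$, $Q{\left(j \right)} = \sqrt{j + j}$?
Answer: $- \frac{1548019}{212} + 10 i \sqrt{3} \approx -7302.0 + 17.32 i$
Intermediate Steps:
$Q{\left(j \right)} = \sqrt{2} \sqrt{j}$ ($Q{\left(j \right)} = \sqrt{2 j} = \sqrt{2} \sqrt{j}$)
$E{\left(m \right)} = \frac{m}{212}$ ($E{\left(m \right)} = - \frac{m \frac{1}{-53}}{4} = - \frac{m \left(- \frac{1}{53}\right)}{4} = - \frac{\left(- \frac{1}{53}\right) m}{4} = \frac{m}{212}$)
$\left(Q{\left(-150 \right)} - 7302\right) + E{\left(o{\left(0 \right)} \right)} = \left(\sqrt{2} \sqrt{-150} - 7302\right) + \frac{5 + 0}{212} = \left(\sqrt{2} \cdot 5 i \sqrt{6} - 7302\right) + \frac{1}{212} \cdot 5 = \left(10 i \sqrt{3} - 7302\right) + \frac{5}{212} = \left(-7302 + 10 i \sqrt{3}\right) + \frac{5}{212} = - \frac{1548019}{212} + 10 i \sqrt{3}$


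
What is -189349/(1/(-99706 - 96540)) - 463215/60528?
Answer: 749719658083899/20176 ≈ 3.7159e+10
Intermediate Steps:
-189349/(1/(-99706 - 96540)) - 463215/60528 = -189349/(1/(-196246)) - 463215*1/60528 = -189349/(-1/196246) - 154405/20176 = -189349*(-196246) - 154405/20176 = 37158983854 - 154405/20176 = 749719658083899/20176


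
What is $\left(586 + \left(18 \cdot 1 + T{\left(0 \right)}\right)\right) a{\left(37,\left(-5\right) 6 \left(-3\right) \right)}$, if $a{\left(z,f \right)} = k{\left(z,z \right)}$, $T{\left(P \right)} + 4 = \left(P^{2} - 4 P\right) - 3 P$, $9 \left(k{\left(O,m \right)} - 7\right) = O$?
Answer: $\frac{20000}{3} \approx 6666.7$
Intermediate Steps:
$k{\left(O,m \right)} = 7 + \frac{O}{9}$
$T{\left(P \right)} = -4 + P^{2} - 7 P$ ($T{\left(P \right)} = -4 - \left(- P^{2} + 7 P\right) = -4 + \left(P^{2} - 7 P\right) = -4 + P^{2} - 7 P$)
$a{\left(z,f \right)} = 7 + \frac{z}{9}$
$\left(586 + \left(18 \cdot 1 + T{\left(0 \right)}\right)\right) a{\left(37,\left(-5\right) 6 \left(-3\right) \right)} = \left(586 + \left(18 \cdot 1 - \left(4 - 0^{2}\right)\right)\right) \left(7 + \frac{1}{9} \cdot 37\right) = \left(586 + \left(18 + \left(-4 + 0 + 0\right)\right)\right) \left(7 + \frac{37}{9}\right) = \left(586 + \left(18 - 4\right)\right) \frac{100}{9} = \left(586 + 14\right) \frac{100}{9} = 600 \cdot \frac{100}{9} = \frac{20000}{3}$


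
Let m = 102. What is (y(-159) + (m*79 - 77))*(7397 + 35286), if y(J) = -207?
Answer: 331817642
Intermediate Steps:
(y(-159) + (m*79 - 77))*(7397 + 35286) = (-207 + (102*79 - 77))*(7397 + 35286) = (-207 + (8058 - 77))*42683 = (-207 + 7981)*42683 = 7774*42683 = 331817642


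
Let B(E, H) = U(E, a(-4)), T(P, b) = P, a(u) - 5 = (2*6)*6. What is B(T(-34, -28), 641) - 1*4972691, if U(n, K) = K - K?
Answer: -4972691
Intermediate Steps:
a(u) = 77 (a(u) = 5 + (2*6)*6 = 5 + 12*6 = 5 + 72 = 77)
U(n, K) = 0
B(E, H) = 0
B(T(-34, -28), 641) - 1*4972691 = 0 - 1*4972691 = 0 - 4972691 = -4972691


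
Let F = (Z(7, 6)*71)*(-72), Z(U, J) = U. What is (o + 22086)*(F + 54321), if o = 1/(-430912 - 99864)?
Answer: 217304037190695/530776 ≈ 4.0941e+8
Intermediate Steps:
F = -35784 (F = (7*71)*(-72) = 497*(-72) = -35784)
o = -1/530776 (o = 1/(-530776) = -1/530776 ≈ -1.8840e-6)
(o + 22086)*(F + 54321) = (-1/530776 + 22086)*(-35784 + 54321) = (11722718735/530776)*18537 = 217304037190695/530776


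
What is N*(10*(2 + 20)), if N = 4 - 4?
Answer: 0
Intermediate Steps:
N = 0
N*(10*(2 + 20)) = 0*(10*(2 + 20)) = 0*(10*22) = 0*220 = 0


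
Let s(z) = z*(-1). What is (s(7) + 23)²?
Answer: 256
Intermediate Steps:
s(z) = -z
(s(7) + 23)² = (-1*7 + 23)² = (-7 + 23)² = 16² = 256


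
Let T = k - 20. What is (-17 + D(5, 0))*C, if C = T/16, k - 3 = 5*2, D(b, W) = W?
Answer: 119/16 ≈ 7.4375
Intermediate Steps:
k = 13 (k = 3 + 5*2 = 3 + 10 = 13)
T = -7 (T = 13 - 20 = -7)
C = -7/16 ≈ -0.43750
(-17 + D(5, 0))*C = (-17 + 0)*(-7/16) = -17*(-7/16) = 119/16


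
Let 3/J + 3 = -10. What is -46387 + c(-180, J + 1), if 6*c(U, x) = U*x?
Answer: -603331/13 ≈ -46410.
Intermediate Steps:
J = -3/13 (J = 3/(-3 - 10) = 3/(-13) = 3*(-1/13) = -3/13 ≈ -0.23077)
c(U, x) = U*x/6 (c(U, x) = (U*x)/6 = U*x/6)
-46387 + c(-180, J + 1) = -46387 + (⅙)*(-180)*(-3/13 + 1) = -46387 + (⅙)*(-180)*(10/13) = -46387 - 300/13 = -603331/13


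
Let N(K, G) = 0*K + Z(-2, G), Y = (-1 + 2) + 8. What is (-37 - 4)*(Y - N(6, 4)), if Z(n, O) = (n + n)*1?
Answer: -533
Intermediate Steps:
Z(n, O) = 2*n (Z(n, O) = (2*n)*1 = 2*n)
Y = 9 (Y = 1 + 8 = 9)
N(K, G) = -4 (N(K, G) = 0*K + 2*(-2) = 0 - 4 = -4)
(-37 - 4)*(Y - N(6, 4)) = (-37 - 4)*(9 - 1*(-4)) = -41*(9 + 4) = -41*13 = -533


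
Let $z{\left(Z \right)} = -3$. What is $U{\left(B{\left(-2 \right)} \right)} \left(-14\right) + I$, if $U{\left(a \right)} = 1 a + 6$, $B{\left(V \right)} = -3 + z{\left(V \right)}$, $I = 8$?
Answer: $8$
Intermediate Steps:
$B{\left(V \right)} = -6$ ($B{\left(V \right)} = -3 - 3 = -6$)
$U{\left(a \right)} = 6 + a$ ($U{\left(a \right)} = a + 6 = 6 + a$)
$U{\left(B{\left(-2 \right)} \right)} \left(-14\right) + I = \left(6 - 6\right) \left(-14\right) + 8 = 0 \left(-14\right) + 8 = 0 + 8 = 8$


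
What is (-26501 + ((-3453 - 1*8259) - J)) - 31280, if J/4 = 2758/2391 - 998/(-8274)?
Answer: -229148359117/3297189 ≈ -69498.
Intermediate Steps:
J = 16803940/3297189 (J = 4*(2758/2391 - 998/(-8274)) = 4*(2758*(1/2391) - 998*(-1/8274)) = 4*(2758/2391 + 499/4137) = 4*(4200985/3297189) = 16803940/3297189 ≈ 5.0964)
(-26501 + ((-3453 - 1*8259) - J)) - 31280 = (-26501 + ((-3453 - 1*8259) - 1*16803940/3297189)) - 31280 = (-26501 + ((-3453 - 8259) - 16803940/3297189)) - 31280 = (-26501 + (-11712 - 16803940/3297189)) - 31280 = (-26501 - 38633481508/3297189) - 31280 = -126012287197/3297189 - 31280 = -229148359117/3297189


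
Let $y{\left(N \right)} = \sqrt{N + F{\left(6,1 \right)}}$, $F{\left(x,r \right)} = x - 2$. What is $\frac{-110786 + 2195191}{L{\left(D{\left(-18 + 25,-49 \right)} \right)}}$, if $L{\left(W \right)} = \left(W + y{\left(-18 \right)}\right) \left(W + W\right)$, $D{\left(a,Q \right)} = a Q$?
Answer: $\frac{2084405}{235326} + \frac{2084405 i \sqrt{14}}{80716818} \approx 8.8575 + 0.096623 i$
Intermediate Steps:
$F{\left(x,r \right)} = -2 + x$ ($F{\left(x,r \right)} = x - 2 = -2 + x$)
$D{\left(a,Q \right)} = Q a$
$y{\left(N \right)} = \sqrt{4 + N}$ ($y{\left(N \right)} = \sqrt{N + \left(-2 + 6\right)} = \sqrt{N + 4} = \sqrt{4 + N}$)
$L{\left(W \right)} = 2 W \left(W + i \sqrt{14}\right)$ ($L{\left(W \right)} = \left(W + \sqrt{4 - 18}\right) \left(W + W\right) = \left(W + \sqrt{-14}\right) 2 W = \left(W + i \sqrt{14}\right) 2 W = 2 W \left(W + i \sqrt{14}\right)$)
$\frac{-110786 + 2195191}{L{\left(D{\left(-18 + 25,-49 \right)} \right)}} = \frac{-110786 + 2195191}{2 \left(- 49 \left(-18 + 25\right)\right) \left(- 49 \left(-18 + 25\right) + i \sqrt{14}\right)} = \frac{2084405}{2 \left(\left(-49\right) 7\right) \left(\left(-49\right) 7 + i \sqrt{14}\right)} = \frac{2084405}{2 \left(-343\right) \left(-343 + i \sqrt{14}\right)} = \frac{2084405}{235298 - 686 i \sqrt{14}}$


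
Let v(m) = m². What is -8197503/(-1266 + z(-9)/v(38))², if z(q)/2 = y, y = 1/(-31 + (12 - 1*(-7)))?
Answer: -615344710154688/120310734390625 ≈ -5.1146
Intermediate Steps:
y = -1/12 (y = 1/(-31 + (12 + 7)) = 1/(-31 + 19) = 1/(-12) = -1/12 ≈ -0.083333)
z(q) = -⅙ (z(q) = 2*(-1/12) = -⅙)
-8197503/(-1266 + z(-9)/v(38))² = -8197503/(-1266 - 1/(6*(38²)))² = -8197503/(-1266 - ⅙/1444)² = -8197503/(-1266 - ⅙*1/1444)² = -8197503/(-1266 - 1/8664)² = -8197503/((-10968625/8664)²) = -8197503/120310734390625/75064896 = -8197503*75064896/120310734390625 = -615344710154688/120310734390625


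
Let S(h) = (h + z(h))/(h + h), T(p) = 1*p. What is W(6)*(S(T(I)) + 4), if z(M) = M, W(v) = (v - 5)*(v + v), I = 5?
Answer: 60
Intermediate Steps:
W(v) = 2*v*(-5 + v) (W(v) = (-5 + v)*(2*v) = 2*v*(-5 + v))
T(p) = p
S(h) = 1 (S(h) = (h + h)/(h + h) = (2*h)/((2*h)) = (2*h)*(1/(2*h)) = 1)
W(6)*(S(T(I)) + 4) = (2*6*(-5 + 6))*(1 + 4) = (2*6*1)*5 = 12*5 = 60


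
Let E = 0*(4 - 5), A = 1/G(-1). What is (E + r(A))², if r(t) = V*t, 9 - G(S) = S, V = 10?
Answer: 1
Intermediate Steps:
G(S) = 9 - S
A = ⅒ (A = 1/(9 - 1*(-1)) = 1/(9 + 1) = 1/10 = ⅒ ≈ 0.10000)
E = 0 (E = 0*(-1) = 0)
r(t) = 10*t
(E + r(A))² = (0 + 10*(⅒))² = (0 + 1)² = 1² = 1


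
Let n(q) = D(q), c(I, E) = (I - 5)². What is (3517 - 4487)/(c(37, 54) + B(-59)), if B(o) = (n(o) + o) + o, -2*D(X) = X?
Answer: -1940/1871 ≈ -1.0369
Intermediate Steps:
D(X) = -X/2
c(I, E) = (-5 + I)²
n(q) = -q/2
B(o) = 3*o/2 (B(o) = (-o/2 + o) + o = o/2 + o = 3*o/2)
(3517 - 4487)/(c(37, 54) + B(-59)) = (3517 - 4487)/((-5 + 37)² + (3/2)*(-59)) = -970/(32² - 177/2) = -970/(1024 - 177/2) = -970/1871/2 = -970*2/1871 = -1940/1871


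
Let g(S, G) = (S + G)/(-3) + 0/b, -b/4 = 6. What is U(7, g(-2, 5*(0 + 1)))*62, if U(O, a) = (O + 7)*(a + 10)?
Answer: 7812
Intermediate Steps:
b = -24 (b = -4*6 = -24)
g(S, G) = -G/3 - S/3 (g(S, G) = (S + G)/(-3) + 0/(-24) = (G + S)*(-⅓) + 0*(-1/24) = (-G/3 - S/3) + 0 = -G/3 - S/3)
U(O, a) = (7 + O)*(10 + a)
U(7, g(-2, 5*(0 + 1)))*62 = (70 + 7*(-5*(0 + 1)/3 - ⅓*(-2)) + 10*7 + 7*(-5*(0 + 1)/3 - ⅓*(-2)))*62 = (70 + 7*(-5/3 + ⅔) + 70 + 7*(-5/3 + ⅔))*62 = (70 + 7*(-1) + 70 + 7*(-1))*62 = (70 - 7 + 70 - 7)*62 = 126*62 = 7812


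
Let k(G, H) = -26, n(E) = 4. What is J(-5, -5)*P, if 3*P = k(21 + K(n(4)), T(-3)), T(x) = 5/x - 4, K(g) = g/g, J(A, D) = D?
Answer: 130/3 ≈ 43.333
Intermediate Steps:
K(g) = 1
T(x) = -4 + 5/x
P = -26/3 (P = (1/3)*(-26) = -26/3 ≈ -8.6667)
J(-5, -5)*P = -5*(-26/3) = 130/3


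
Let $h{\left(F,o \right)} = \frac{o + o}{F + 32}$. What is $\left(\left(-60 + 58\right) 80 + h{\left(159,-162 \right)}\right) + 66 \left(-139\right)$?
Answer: $- \frac{1783118}{191} \approx -9335.7$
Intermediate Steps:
$h{\left(F,o \right)} = \frac{2 o}{32 + F}$
$\left(\left(-60 + 58\right) 80 + h{\left(159,-162 \right)}\right) + 66 \left(-139\right) = \left(\left(-60 + 58\right) 80 + 2 \left(-162\right) \frac{1}{32 + 159}\right) + 66 \left(-139\right) = \left(\left(-2\right) 80 + 2 \left(-162\right) \frac{1}{191}\right) - 9174 = \left(-160 + 2 \left(-162\right) \frac{1}{191}\right) - 9174 = \left(-160 - \frac{324}{191}\right) - 9174 = - \frac{30884}{191} - 9174 = - \frac{1783118}{191}$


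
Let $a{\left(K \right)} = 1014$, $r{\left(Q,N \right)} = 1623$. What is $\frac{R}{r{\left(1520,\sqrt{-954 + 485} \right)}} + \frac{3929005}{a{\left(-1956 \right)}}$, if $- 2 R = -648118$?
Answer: $\frac{4131467}{1014} \approx 4074.4$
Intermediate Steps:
$R = 324059$ ($R = \left(- \frac{1}{2}\right) \left(-648118\right) = 324059$)
$\frac{R}{r{\left(1520,\sqrt{-954 + 485} \right)}} + \frac{3929005}{a{\left(-1956 \right)}} = \frac{324059}{1623} + \frac{3929005}{1014} = 324059 \cdot \frac{1}{1623} + 3929005 \cdot \frac{1}{1014} = \frac{599}{3} + \frac{3929005}{1014} = \frac{4131467}{1014}$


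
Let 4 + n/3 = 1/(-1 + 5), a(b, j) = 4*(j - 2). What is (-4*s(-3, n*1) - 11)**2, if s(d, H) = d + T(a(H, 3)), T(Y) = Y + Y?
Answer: 961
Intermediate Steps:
a(b, j) = -8 + 4*j (a(b, j) = 4*(-2 + j) = -8 + 4*j)
T(Y) = 2*Y
n = -45/4 (n = -12 + 3/(-1 + 5) = -12 + 3/4 = -45/4 ≈ -11.250)
s(d, H) = 8 + d (s(d, H) = d + 2*(-8 + 4*3) = d + 2*(-8 + 12) = d + 2*4 = d + 8 = 8 + d)
(-4*s(-3, n*1) - 11)**2 = (-4*(8 - 3) - 11)**2 = (-4*5 - 11)**2 = (-20 - 11)**2 = (-31)**2 = 961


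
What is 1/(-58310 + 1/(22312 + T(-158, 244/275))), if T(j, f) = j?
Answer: -22154/1291799739 ≈ -1.7150e-5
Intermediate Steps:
1/(-58310 + 1/(22312 + T(-158, 244/275))) = 1/(-58310 + 1/(22312 - 158)) = 1/(-58310 + 1/22154) = 1/(-1291799739/22154) = -22154/1291799739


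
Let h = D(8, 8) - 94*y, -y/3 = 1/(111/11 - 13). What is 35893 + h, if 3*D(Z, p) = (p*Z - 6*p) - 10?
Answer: 572769/16 ≈ 35798.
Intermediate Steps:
y = 33/32 (y = -3/(111/11 - 13) = -3/(-32/11) = -3*(-11/32) = 33/32 ≈ 1.0313)
D(Z, p) = -10/3 - 2*p + Z*p/3 (D(Z, p) = ((p*Z - 6*p) - 10)/3 = ((Z*p - 6*p) - 10)/3 = ((-6*p + Z*p) - 10)/3 = (-10 - 6*p + Z*p)/3 = -10/3 - 2*p + Z*p/3)
h = -1519/16 (h = (-10/3 - 2*8 + (⅓)*8*8) - 94*33/32 = (-10/3 - 16 + 64/3) - 1551/16 = 2 - 1551/16 = -1519/16 ≈ -94.938)
35893 + h = 35893 - 1519/16 = 572769/16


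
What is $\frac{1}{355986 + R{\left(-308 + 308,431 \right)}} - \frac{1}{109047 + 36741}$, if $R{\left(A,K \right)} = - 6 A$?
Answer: $- \frac{35033}{8649747828} \approx -4.0502 \cdot 10^{-6}$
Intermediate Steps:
$\frac{1}{355986 + R{\left(-308 + 308,431 \right)}} - \frac{1}{109047 + 36741} = \frac{1}{355986 - 6 \left(-308 + 308\right)} - \frac{1}{109047 + 36741} = \frac{1}{355986 - 0} - \frac{1}{145788} = \frac{1}{355986 + 0} - \frac{1}{145788} = \frac{1}{355986} - \frac{1}{145788} = - \frac{35033}{8649747828}$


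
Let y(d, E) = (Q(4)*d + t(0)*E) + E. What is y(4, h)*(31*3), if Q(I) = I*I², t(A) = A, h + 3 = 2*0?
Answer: 23529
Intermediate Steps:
h = -3 (h = -3 + 2*0 = -3 + 0 = -3)
Q(I) = I³
y(d, E) = E + 64*d (y(d, E) = (4³*d + 0*E) + E = (64*d + 0) + E = 64*d + E = E + 64*d)
y(4, h)*(31*3) = (-3 + 64*4)*(31*3) = (-3 + 256)*93 = 253*93 = 23529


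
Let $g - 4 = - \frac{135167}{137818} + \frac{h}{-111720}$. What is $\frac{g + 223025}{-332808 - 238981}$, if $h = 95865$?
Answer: $- \frac{16352167681343}{41923098325864} \approx -0.39005$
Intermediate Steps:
$g = \frac{158453943}{73319176}$ ($g = 4 + \left(- \frac{135167}{137818} + \frac{95865}{-111720}\right) = 4 + \left(\left(-135167\right) \frac{1}{137818} + 95865 \left(- \frac{1}{111720}\right)\right) = 4 - \frac{134822761}{73319176} = \frac{158453943}{73319176} \approx 2.1612$)
$\frac{g + 223025}{-332808 - 238981} = \frac{\frac{158453943}{73319176} + 223025}{-332808 - 238981} = \frac{16352167681343}{73319176 \left(-571789\right)} = \frac{16352167681343}{73319176} \left(- \frac{1}{571789}\right) = - \frac{16352167681343}{41923098325864}$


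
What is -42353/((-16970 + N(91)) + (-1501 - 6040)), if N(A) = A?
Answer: 42353/24420 ≈ 1.7344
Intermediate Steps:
-42353/((-16970 + N(91)) + (-1501 - 6040)) = -42353/((-16970 + 91) + (-1501 - 6040)) = -42353/(-16879 - 7541) = -42353/(-24420) = -42353*(-1/24420) = 42353/24420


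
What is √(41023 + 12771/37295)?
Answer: 2*√14265016352755/37295 ≈ 202.54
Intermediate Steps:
√(41023 + 12771/37295) = √(1529965556/37295) = 2*√14265016352755/37295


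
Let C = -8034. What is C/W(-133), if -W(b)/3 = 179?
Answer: 2678/179 ≈ 14.961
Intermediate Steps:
W(b) = -537 (W(b) = -3*179 = -537)
C/W(-133) = -8034/(-537) = -8034*(-1/537) = 2678/179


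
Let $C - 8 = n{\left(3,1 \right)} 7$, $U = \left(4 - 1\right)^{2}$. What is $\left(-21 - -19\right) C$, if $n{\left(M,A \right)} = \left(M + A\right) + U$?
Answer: $-198$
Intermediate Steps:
$U = 9$ ($U = 3^{2} = 9$)
$n{\left(M,A \right)} = 9 + A + M$ ($n{\left(M,A \right)} = \left(M + A\right) + 9 = \left(A + M\right) + 9 = 9 + A + M$)
$C = 99$ ($C = 8 + \left(9 + 1 + 3\right) 7 = 8 + 13 \cdot 7 = 8 + 91 = 99$)
$\left(-21 - -19\right) C = \left(-21 - -19\right) 99 = \left(-21 + 19\right) 99 = \left(-2\right) 99 = -198$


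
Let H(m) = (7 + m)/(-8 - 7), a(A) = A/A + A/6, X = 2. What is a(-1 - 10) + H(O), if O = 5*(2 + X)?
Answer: -79/30 ≈ -2.6333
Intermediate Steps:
a(A) = 1 + A/6 (a(A) = 1 + A*(⅙) = 1 + A/6)
O = 20 (O = 5*(2 + 2) = 5*4 = 20)
H(m) = -7/15 - m/15 (H(m) = (7 + m)/(-15) = (7 + m)*(-1/15) = -7/15 - m/15)
a(-1 - 10) + H(O) = (1 + (-1 - 10)/6) + (-7/15 - 1/15*20) = (1 + (⅙)*(-11)) + (-7/15 - 4/3) = (1 - 11/6) - 9/5 = -⅚ - 9/5 = -79/30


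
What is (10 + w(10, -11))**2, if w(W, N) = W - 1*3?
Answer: 289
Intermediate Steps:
w(W, N) = -3 + W (w(W, N) = W - 3 = -3 + W)
(10 + w(10, -11))**2 = (10 + (-3 + 10))**2 = (10 + 7)**2 = 17**2 = 289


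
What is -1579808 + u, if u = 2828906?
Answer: 1249098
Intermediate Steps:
-1579808 + u = -1579808 + 2828906 = 1249098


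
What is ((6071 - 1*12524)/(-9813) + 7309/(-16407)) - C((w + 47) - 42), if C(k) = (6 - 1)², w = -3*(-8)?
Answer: -1330298707/53667297 ≈ -24.788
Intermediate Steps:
w = 24
C(k) = 25 (C(k) = 5² = 25)
((6071 - 1*12524)/(-9813) + 7309/(-16407)) - C((w + 47) - 42) = ((6071 - 1*12524)/(-9813) + 7309/(-16407)) - 1*25 = ((6071 - 12524)*(-1/9813) + 7309*(-1/16407)) - 25 = (-6453*(-1/9813) - 7309/16407) - 25 = (2151/3271 - 7309/16407) - 25 = 11383718/53667297 - 25 = -1330298707/53667297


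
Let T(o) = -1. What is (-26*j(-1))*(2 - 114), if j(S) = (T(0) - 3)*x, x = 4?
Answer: -46592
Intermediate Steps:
j(S) = -16 (j(S) = (-1 - 3)*4 = -4*4 = -16)
(-26*j(-1))*(2 - 114) = (-26*(-16))*(2 - 114) = 416*(-112) = -46592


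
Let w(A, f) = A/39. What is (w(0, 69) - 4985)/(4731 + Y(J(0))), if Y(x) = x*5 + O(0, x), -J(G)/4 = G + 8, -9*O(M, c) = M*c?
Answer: -4985/4571 ≈ -1.0906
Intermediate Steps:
O(M, c) = -M*c/9
w(A, f) = A/39 (w(A, f) = A*(1/39) = A/39)
J(G) = -32 - 4*G (J(G) = -4*(G + 8) = -4*(8 + G) = -32 - 4*G)
Y(x) = 5*x (Y(x) = x*5 - 1/9*0*x = 5*x + 0 = 5*x)
(w(0, 69) - 4985)/(4731 + Y(J(0))) = ((1/39)*0 - 4985)/(4731 + 5*(-32 - 4*0)) = (0 - 4985)/(4731 + 5*(-32 + 0)) = -4985/(4731 + 5*(-32)) = -4985/(4731 - 160) = -4985/4571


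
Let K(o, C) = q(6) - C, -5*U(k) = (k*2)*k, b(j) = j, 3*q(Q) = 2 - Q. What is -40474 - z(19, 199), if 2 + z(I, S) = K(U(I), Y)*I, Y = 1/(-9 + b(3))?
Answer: -242699/6 ≈ -40450.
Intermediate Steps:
q(Q) = ⅔ - Q/3 (q(Q) = (2 - Q)/3 = ⅔ - Q/3)
U(k) = -2*k²/5 (U(k) = -k*2*k/5 = -2*k*k/5 = -2*k²/5)
Y = -⅙ (Y = 1/(-9 + 3) = 1/(-6) = -⅙ ≈ -0.16667)
K(o, C) = -4/3 - C (K(o, C) = (⅔ - ⅓*6) - C = (⅔ - 2) - C = -4/3 - C)
z(I, S) = -2 - 7*I/6 (z(I, S) = -2 + (-4/3 - 1*(-⅙))*I = -2 + (-4/3 + ⅙)*I = -2 - 7*I/6)
-40474 - z(19, 199) = -40474 - (-2 - 7/6*19) = -40474 - (-2 - 133/6) = -40474 - 1*(-145/6) = -40474 + 145/6 = -242699/6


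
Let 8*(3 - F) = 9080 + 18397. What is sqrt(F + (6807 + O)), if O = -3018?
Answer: sqrt(5718)/4 ≈ 18.904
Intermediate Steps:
F = -27453/8 (F = 3 - (9080 + 18397)/8 = 3 - 1/8*27477 = 3 - 27477/8 = -27453/8 ≈ -3431.6)
sqrt(F + (6807 + O)) = sqrt(-27453/8 + (6807 - 3018)) = sqrt(-27453/8 + 3789) = sqrt(2859/8) = sqrt(5718)/4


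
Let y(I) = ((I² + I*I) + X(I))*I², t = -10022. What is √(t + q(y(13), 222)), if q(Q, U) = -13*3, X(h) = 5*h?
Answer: I*√10061 ≈ 100.3*I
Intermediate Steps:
y(I) = I²*(2*I² + 5*I) (y(I) = ((I² + I*I) + 5*I)*I² = ((I² + I²) + 5*I)*I² = (2*I² + 5*I)*I² = I²*(2*I² + 5*I))
q(Q, U) = -39
√(t + q(y(13), 222)) = √(-10022 - 39) = √(-10061) = I*√10061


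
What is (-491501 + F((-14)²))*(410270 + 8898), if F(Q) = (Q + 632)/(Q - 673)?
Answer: -10919177595360/53 ≈ -2.0602e+11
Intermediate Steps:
F(Q) = (632 + Q)/(-673 + Q)
(-491501 + F((-14)²))*(410270 + 8898) = (-491501 + (632 + (-14)²)/(-673 + (-14)²))*(410270 + 8898) = (-491501 + (632 + 196)/(-673 + 196))*419168 = (-491501 + 828/(-477))*419168 = (-491501 - 1/477*828)*419168 = (-491501 - 92/53)*419168 = -26049645/53*419168 = -10919177595360/53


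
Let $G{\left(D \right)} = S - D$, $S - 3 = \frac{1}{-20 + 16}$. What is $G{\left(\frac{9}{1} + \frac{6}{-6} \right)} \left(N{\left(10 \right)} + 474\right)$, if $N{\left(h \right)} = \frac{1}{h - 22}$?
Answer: $- \frac{39809}{16} \approx -2488.1$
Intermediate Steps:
$N{\left(h \right)} = \frac{1}{-22 + h}$
$S = \frac{11}{4}$ ($S = 3 + \frac{1}{-20 + 16} = 3 + \frac{1}{-4} = 3 - \frac{1}{4} = \frac{11}{4} \approx 2.75$)
$G{\left(D \right)} = \frac{11}{4} - D$
$G{\left(\frac{9}{1} + \frac{6}{-6} \right)} \left(N{\left(10 \right)} + 474\right) = \left(\frac{11}{4} - \left(\frac{9}{1} + \frac{6}{-6}\right)\right) \left(\frac{1}{-22 + 10} + 474\right) = \left(\frac{11}{4} - \left(9 \cdot 1 + 6 \left(- \frac{1}{6}\right)\right)\right) \left(\frac{1}{-12} + 474\right) = \left(\frac{11}{4} - \left(9 - 1\right)\right) \left(- \frac{1}{12} + 474\right) = \left(\frac{11}{4} - 8\right) \frac{5687}{12} = \left(- \frac{21}{4}\right) \frac{5687}{12} = - \frac{39809}{16}$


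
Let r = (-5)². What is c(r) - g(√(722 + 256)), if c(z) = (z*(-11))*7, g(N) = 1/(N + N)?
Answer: -1925 - √978/1956 ≈ -1925.0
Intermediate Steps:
g(N) = 1/(2*N)
r = 25
c(z) = -77*z (c(z) = -11*z*7 = -77*z)
c(r) - g(√(722 + 256)) = -77*25 - 1/(2*(√(722 + 256))) = -1925 - 1/(2*(√978)) = -1925 - √978/978/2 = -1925 - √978/1956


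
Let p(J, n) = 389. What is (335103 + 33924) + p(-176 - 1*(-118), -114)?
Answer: 369416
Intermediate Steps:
(335103 + 33924) + p(-176 - 1*(-118), -114) = (335103 + 33924) + 389 = 369027 + 389 = 369416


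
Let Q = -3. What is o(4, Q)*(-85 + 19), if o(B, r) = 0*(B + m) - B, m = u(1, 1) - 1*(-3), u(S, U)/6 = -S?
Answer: 264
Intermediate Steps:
u(S, U) = -6*S (u(S, U) = 6*(-S) = -6*S)
m = -3 (m = -6*1 - 1*(-3) = -6 + 3 = -3)
o(B, r) = -B (o(B, r) = 0*(B - 3) - B = 0*(-3 + B) - B = 0 - B = -B)
o(4, Q)*(-85 + 19) = (-1*4)*(-85 + 19) = -4*(-66) = 264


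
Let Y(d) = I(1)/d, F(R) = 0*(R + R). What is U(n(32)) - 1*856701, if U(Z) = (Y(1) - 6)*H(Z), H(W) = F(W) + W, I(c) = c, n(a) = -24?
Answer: -856581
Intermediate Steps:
F(R) = 0 (F(R) = 0*(2*R) = 0)
H(W) = W (H(W) = 0 + W = W)
Y(d) = 1/d
U(Z) = -5*Z (U(Z) = (1/1 - 6)*Z = (1 - 6)*Z = -5*Z)
U(n(32)) - 1*856701 = -5*(-24) - 1*856701 = 120 - 856701 = -856581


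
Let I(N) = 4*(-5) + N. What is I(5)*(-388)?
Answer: 5820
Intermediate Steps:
I(N) = -20 + N
I(5)*(-388) = (-20 + 5)*(-388) = -15*(-388) = 5820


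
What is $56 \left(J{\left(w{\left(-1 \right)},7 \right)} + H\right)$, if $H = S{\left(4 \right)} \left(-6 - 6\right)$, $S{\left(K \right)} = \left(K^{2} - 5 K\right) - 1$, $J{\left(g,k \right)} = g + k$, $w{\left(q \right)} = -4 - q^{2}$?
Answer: $3472$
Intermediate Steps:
$S{\left(K \right)} = -1 + K^{2} - 5 K$
$H = 60$ ($H = \left(-1 + 4^{2} - 20\right) \left(-6 - 6\right) = \left(-1 + 16 - 20\right) \left(-12\right) = \left(-5\right) \left(-12\right) = 60$)
$56 \left(J{\left(w{\left(-1 \right)},7 \right)} + H\right) = 56 \left(\left(\left(-4 - \left(-1\right)^{2}\right) + 7\right) + 60\right) = 56 \left(\left(\left(-4 - 1\right) + 7\right) + 60\right) = 56 \left(\left(-5 + 7\right) + 60\right) = 56 \left(2 + 60\right) = 56 \cdot 62 = 3472$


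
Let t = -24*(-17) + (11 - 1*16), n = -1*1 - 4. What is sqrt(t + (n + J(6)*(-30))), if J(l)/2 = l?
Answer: sqrt(38) ≈ 6.1644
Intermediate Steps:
J(l) = 2*l
n = -5 (n = -1 - 4 = -5)
t = 403 (t = 408 + (11 - 16) = 408 - 5 = 403)
sqrt(t + (n + J(6)*(-30))) = sqrt(403 + (-5 + (2*6)*(-30))) = sqrt(403 + (-5 + 12*(-30))) = sqrt(403 + (-5 - 360)) = sqrt(403 - 365) = sqrt(38)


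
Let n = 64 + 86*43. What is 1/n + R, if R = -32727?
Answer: -123118973/3762 ≈ -32727.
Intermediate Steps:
n = 3762 (n = 64 + 3698 = 3762)
1/n + R = 1/3762 - 32727 = -123118973/3762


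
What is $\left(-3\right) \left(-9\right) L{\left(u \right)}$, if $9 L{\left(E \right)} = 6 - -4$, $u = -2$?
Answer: $30$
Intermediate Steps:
$L{\left(E \right)} = \frac{10}{9}$ ($L{\left(E \right)} = \frac{6 - -4}{9} = \frac{6 + 4}{9} = \frac{1}{9} \cdot 10 = \frac{10}{9}$)
$\left(-3\right) \left(-9\right) L{\left(u \right)} = \left(-3\right) \left(-9\right) \frac{10}{9} = 27 \cdot \frac{10}{9} = 30$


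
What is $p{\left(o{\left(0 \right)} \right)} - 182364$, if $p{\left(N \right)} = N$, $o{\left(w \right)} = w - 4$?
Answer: $-182368$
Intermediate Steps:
$o{\left(w \right)} = -4 + w$ ($o{\left(w \right)} = w - 4 = -4 + w$)
$p{\left(o{\left(0 \right)} \right)} - 182364 = \left(-4 + 0\right) - 182364 = -4 - 182364 = -182368$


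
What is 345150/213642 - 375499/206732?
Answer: -37900887/188746316 ≈ -0.20080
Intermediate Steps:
345150/213642 - 375499/206732 = 345150*(1/213642) - 375499*1/206732 = 1475/913 - 375499/206732 = -37900887/188746316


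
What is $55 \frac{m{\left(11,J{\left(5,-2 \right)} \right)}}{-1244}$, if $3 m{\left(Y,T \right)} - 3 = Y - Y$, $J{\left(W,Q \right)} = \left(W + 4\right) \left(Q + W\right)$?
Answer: $- \frac{55}{1244} \approx -0.044212$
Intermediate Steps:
$J{\left(W,Q \right)} = \left(4 + W\right) \left(Q + W\right)$
$m{\left(Y,T \right)} = 1$ ($m{\left(Y,T \right)} = 1 + \frac{Y - Y}{3} = 1 + \frac{1}{3} \cdot 0 = 1 + 0 = 1$)
$55 \frac{m{\left(11,J{\left(5,-2 \right)} \right)}}{-1244} = 55 \cdot 1 \frac{1}{-1244} = 55 \cdot 1 \left(- \frac{1}{1244}\right) = 55 \left(- \frac{1}{1244}\right) = - \frac{55}{1244}$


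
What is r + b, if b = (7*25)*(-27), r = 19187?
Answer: 14462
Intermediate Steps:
b = -4725 (b = 175*(-27) = -4725)
r + b = 19187 - 4725 = 14462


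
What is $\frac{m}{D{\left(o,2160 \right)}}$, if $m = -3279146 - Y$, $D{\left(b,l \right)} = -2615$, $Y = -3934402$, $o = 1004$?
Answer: $- \frac{655256}{2615} \approx -250.58$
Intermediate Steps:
$m = 655256$ ($m = -3279146 - -3934402 = -3279146 + 3934402 = 655256$)
$\frac{m}{D{\left(o,2160 \right)}} = \frac{655256}{-2615} = 655256 \left(- \frac{1}{2615}\right) = - \frac{655256}{2615}$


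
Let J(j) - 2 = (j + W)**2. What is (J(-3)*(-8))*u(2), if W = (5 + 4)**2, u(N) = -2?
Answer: 97376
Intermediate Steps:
W = 81 (W = 9**2 = 81)
J(j) = 2 + (81 + j)**2 (J(j) = 2 + (j + 81)**2 = 2 + (81 + j)**2)
(J(-3)*(-8))*u(2) = ((2 + (81 - 3)**2)*(-8))*(-2) = ((2 + 78**2)*(-8))*(-2) = ((2 + 6084)*(-8))*(-2) = (6086*(-8))*(-2) = -48688*(-2) = 97376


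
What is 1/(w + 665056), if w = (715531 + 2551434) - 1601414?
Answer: 1/2330607 ≈ 4.2907e-7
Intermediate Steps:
w = 1665551 (w = 3266965 - 1601414 = 1665551)
1/(w + 665056) = 1/(1665551 + 665056) = 1/2330607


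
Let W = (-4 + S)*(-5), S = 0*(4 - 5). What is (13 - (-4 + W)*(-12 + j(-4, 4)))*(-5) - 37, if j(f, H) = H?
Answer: -742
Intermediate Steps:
S = 0 (S = 0*(-1) = 0)
W = 20 (W = (-4 + 0)*(-5) = -4*(-5) = 20)
(13 - (-4 + W)*(-12 + j(-4, 4)))*(-5) - 37 = (13 - (-4 + 20)*(-12 + 4))*(-5) - 37 = (13 - 16*(-8))*(-5) - 37 = (13 - 1*(-128))*(-5) - 37 = (13 + 128)*(-5) - 37 = 141*(-5) - 37 = -705 - 37 = -742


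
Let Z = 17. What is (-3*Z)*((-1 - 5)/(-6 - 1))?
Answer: -306/7 ≈ -43.714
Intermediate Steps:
(-3*Z)*((-1 - 5)/(-6 - 1)) = (-3*17)*((-1 - 5)/(-6 - 1)) = -(-306)/(-7) = -(-306)*(-1)/7 = -51*6/7 = -306/7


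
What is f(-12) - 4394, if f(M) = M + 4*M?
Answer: -4454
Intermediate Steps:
f(M) = 5*M
f(-12) - 4394 = 5*(-12) - 4394 = -60 - 4394 = -4454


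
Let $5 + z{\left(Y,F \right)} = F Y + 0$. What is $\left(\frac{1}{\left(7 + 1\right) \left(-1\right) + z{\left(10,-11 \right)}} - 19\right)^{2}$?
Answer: $\frac{5466244}{15129} \approx 361.31$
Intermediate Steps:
$z{\left(Y,F \right)} = -5 + F Y$ ($z{\left(Y,F \right)} = -5 + \left(F Y + 0\right) = -5 + F Y$)
$\left(\frac{1}{\left(7 + 1\right) \left(-1\right) + z{\left(10,-11 \right)}} - 19\right)^{2} = \left(\frac{1}{\left(7 + 1\right) \left(-1\right) - 115} - 19\right)^{2} = \left(\frac{1}{8 \left(-1\right) - 115} - 19\right)^{2} = \left(\frac{1}{-8 - 115} - 19\right)^{2} = \left(\frac{1}{-123} - 19\right)^{2} = \left(- \frac{1}{123} - 19\right)^{2} = \left(- \frac{2338}{123}\right)^{2} = \frac{5466244}{15129}$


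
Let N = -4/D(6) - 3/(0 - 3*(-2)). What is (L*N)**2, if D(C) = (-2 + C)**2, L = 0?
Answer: 0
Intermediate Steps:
N = -3/4 (N = -4/(-2 + 6)**2 - 3/(0 - 3*(-2)) = -4/(4**2) - 3/(0 + 6) = -4/16 - 3/6 = -4*1/16 - 3*1/6 = -1/4 - 1/2 = -3/4 ≈ -0.75000)
(L*N)**2 = (0*(-3/4))**2 = 0**2 = 0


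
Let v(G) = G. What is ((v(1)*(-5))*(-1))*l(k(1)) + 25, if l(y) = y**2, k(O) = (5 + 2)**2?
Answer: 12030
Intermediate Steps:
k(O) = 49 (k(O) = 7**2 = 49)
((v(1)*(-5))*(-1))*l(k(1)) + 25 = ((1*(-5))*(-1))*49**2 + 25 = -5*(-1)*2401 + 25 = 5*2401 + 25 = 12005 + 25 = 12030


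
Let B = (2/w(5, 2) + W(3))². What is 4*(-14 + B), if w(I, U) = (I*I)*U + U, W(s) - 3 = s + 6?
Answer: 88505/169 ≈ 523.70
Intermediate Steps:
W(s) = 9 + s (W(s) = 3 + (s + 6) = 3 + (6 + s) = 9 + s)
w(I, U) = U + U*I² (w(I, U) = I²*U + U = U*I² + U = U + U*I²)
B = 97969/676 (B = (2/((2*(1 + 5²))) + (9 + 3))² = (2/((2*(1 + 25))) + 12)² = (2/((2*26)) + 12)² = (2/52 + 12)² = (2*(1/52) + 12)² = (1/26 + 12)² = (313/26)² = 97969/676 ≈ 144.92)
4*(-14 + B) = 4*(-14 + 97969/676) = 4*(88505/676) = 88505/169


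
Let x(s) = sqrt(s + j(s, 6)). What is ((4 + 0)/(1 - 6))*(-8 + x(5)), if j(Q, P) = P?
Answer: 32/5 - 4*sqrt(11)/5 ≈ 3.7467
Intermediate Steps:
x(s) = sqrt(6 + s) (x(s) = sqrt(s + 6) = sqrt(6 + s))
((4 + 0)/(1 - 6))*(-8 + x(5)) = ((4 + 0)/(1 - 6))*(-8 + sqrt(6 + 5)) = (4/(-5))*(-8 + sqrt(11)) = (4*(-1/5))*(-8 + sqrt(11)) = -4*(-8 + sqrt(11))/5 = 32/5 - 4*sqrt(11)/5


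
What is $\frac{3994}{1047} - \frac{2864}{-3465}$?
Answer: $\frac{5612606}{1209285} \approx 4.6413$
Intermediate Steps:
$\frac{3994}{1047} - \frac{2864}{-3465} = 3994 \cdot \frac{1}{1047} - - \frac{2864}{3465} = \frac{3994}{1047} + \frac{2864}{3465} = \frac{5612606}{1209285}$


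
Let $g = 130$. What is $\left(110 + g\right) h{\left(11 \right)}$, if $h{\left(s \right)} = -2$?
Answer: $-480$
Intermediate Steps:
$\left(110 + g\right) h{\left(11 \right)} = \left(110 + 130\right) \left(-2\right) = 240 \left(-2\right) = -480$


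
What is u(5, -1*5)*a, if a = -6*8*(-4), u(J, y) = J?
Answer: 960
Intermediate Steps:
a = 192 (a = -48*(-4) = 192)
u(5, -1*5)*a = 5*192 = 960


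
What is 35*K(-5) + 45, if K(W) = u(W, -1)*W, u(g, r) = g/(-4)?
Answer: -695/4 ≈ -173.75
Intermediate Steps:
u(g, r) = -g/4 (u(g, r) = g*(-¼) = -g/4)
K(W) = -W²/4 (K(W) = (-W/4)*W = -W²/4)
35*K(-5) + 45 = 35*(-¼*(-5)²) + 45 = 35*(-¼*25) + 45 = 35*(-25/4) + 45 = -875/4 + 45 = -695/4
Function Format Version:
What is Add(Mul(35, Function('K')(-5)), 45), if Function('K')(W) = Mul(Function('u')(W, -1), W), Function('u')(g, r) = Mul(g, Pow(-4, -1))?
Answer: Rational(-695, 4) ≈ -173.75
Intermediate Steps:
Function('u')(g, r) = Mul(Rational(-1, 4), g) (Function('u')(g, r) = Mul(g, Rational(-1, 4)) = Mul(Rational(-1, 4), g))
Function('K')(W) = Mul(Rational(-1, 4), Pow(W, 2)) (Function('K')(W) = Mul(Mul(Rational(-1, 4), W), W) = Mul(Rational(-1, 4), Pow(W, 2)))
Add(Mul(35, Function('K')(-5)), 45) = Add(Mul(35, Mul(Rational(-1, 4), Pow(-5, 2))), 45) = Add(Mul(35, Mul(Rational(-1, 4), 25)), 45) = Add(Mul(35, Rational(-25, 4)), 45) = Add(Rational(-875, 4), 45) = Rational(-695, 4)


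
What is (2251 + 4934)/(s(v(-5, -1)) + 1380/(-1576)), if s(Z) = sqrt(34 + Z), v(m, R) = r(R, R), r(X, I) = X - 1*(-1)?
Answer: 976657050/5158999 + 1115370660*sqrt(34)/5158999 ≈ 1450.0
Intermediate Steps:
r(X, I) = 1 + X (r(X, I) = X + 1 = 1 + X)
v(m, R) = 1 + R
(2251 + 4934)/(s(v(-5, -1)) + 1380/(-1576)) = (2251 + 4934)/(sqrt(34 + (1 - 1)) + 1380/(-1576)) = 7185/(sqrt(34 + 0) + 1380*(-1/1576)) = 7185/(sqrt(34) - 345/394) = 7185/(-345/394 + sqrt(34))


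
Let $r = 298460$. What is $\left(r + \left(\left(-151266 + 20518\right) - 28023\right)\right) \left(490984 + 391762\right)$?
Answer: $123309905994$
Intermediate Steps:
$\left(r + \left(\left(-151266 + 20518\right) - 28023\right)\right) \left(490984 + 391762\right) = \left(298460 + \left(\left(-151266 + 20518\right) - 28023\right)\right) \left(490984 + 391762\right) = \left(298460 - 158771\right) 882746 = 139689 \cdot 882746 = 123309905994$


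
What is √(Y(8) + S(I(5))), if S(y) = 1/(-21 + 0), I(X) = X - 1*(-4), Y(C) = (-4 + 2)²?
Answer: √1743/21 ≈ 1.9881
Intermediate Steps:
Y(C) = 4 (Y(C) = (-2)² = 4)
I(X) = 4 + X (I(X) = X + 4 = 4 + X)
S(y) = -1/21 (S(y) = 1/(-21) = -1/21)
√(Y(8) + S(I(5))) = √(4 - 1/21) = √(83/21) = √1743/21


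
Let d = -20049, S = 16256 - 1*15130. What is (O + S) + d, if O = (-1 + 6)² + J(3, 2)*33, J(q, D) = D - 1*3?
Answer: -18931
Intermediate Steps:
S = 1126 (S = 16256 - 15130 = 1126)
J(q, D) = -3 + D (J(q, D) = D - 3 = -3 + D)
O = -8 (O = (-1 + 6)² + (-3 + 2)*33 = 5² - 1*33 = 25 - 33 = -8)
(O + S) + d = (-8 + 1126) - 20049 = 1118 - 20049 = -18931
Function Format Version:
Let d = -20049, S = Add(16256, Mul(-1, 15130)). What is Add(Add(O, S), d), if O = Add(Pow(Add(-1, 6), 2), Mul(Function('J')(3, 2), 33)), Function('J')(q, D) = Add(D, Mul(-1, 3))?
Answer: -18931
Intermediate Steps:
S = 1126 (S = Add(16256, -15130) = 1126)
Function('J')(q, D) = Add(-3, D) (Function('J')(q, D) = Add(D, -3) = Add(-3, D))
O = -8 (O = Add(Pow(Add(-1, 6), 2), Mul(Add(-3, 2), 33)) = Add(Pow(5, 2), Mul(-1, 33)) = Add(25, -33) = -8)
Add(Add(O, S), d) = Add(Add(-8, 1126), -20049) = Add(1118, -20049) = -18931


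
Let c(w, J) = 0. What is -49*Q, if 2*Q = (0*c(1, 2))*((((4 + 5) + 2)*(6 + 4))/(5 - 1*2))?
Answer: 0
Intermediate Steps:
Q = 0 (Q = ((0*0)*((((4 + 5) + 2)*(6 + 4))/(5 - 1*2)))/2 = (0*(((9 + 2)*10)/(5 - 2)))/2 = (0*((11*10)/3))/2 = (0*(110*(⅓)))/2 = (0*(110/3))/2 = (½)*0 = 0)
-49*Q = -49*0 = 0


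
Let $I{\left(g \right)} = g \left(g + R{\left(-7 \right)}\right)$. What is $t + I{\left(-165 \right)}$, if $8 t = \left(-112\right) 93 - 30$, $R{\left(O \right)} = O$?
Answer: $\frac{108297}{4} \approx 27074.0$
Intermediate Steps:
$t = - \frac{5223}{4}$ ($t = \frac{\left(-112\right) 93 - 30}{8} = \frac{-10416 - 30}{8} = \frac{1}{8} \left(-10446\right) = - \frac{5223}{4} \approx -1305.8$)
$I{\left(g \right)} = g \left(-7 + g\right)$ ($I{\left(g \right)} = g \left(g - 7\right) = g \left(-7 + g\right)$)
$t + I{\left(-165 \right)} = - \frac{5223}{4} - 165 \left(-7 - 165\right) = - \frac{5223}{4} - -28380 = - \frac{5223}{4} + 28380 = \frac{108297}{4}$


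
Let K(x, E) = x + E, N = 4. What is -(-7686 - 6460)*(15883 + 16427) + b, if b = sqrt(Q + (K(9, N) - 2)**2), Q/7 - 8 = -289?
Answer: 457057260 + I*sqrt(1846) ≈ 4.5706e+8 + 42.965*I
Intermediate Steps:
K(x, E) = E + x
Q = -1967 (Q = 56 + 7*(-289) = 56 - 2023 = -1967)
b = I*sqrt(1846) (b = sqrt(-1967 + ((4 + 9) - 2)**2) = sqrt(-1967 + (13 - 2)**2) = sqrt(-1967 + 11**2) = sqrt(-1967 + 121) = sqrt(-1846) = I*sqrt(1846) ≈ 42.965*I)
-(-7686 - 6460)*(15883 + 16427) + b = -(-7686 - 6460)*(15883 + 16427) + I*sqrt(1846) = -(-14146)*32310 + I*sqrt(1846) = -1*(-457057260) + I*sqrt(1846) = 457057260 + I*sqrt(1846)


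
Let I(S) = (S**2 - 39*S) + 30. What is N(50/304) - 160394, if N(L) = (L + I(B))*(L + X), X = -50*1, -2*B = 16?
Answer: -4173400751/23104 ≈ -1.8064e+5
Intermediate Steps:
B = -8 (B = -1/2*16 = -8)
X = -50
I(S) = 30 + S**2 - 39*S
N(L) = (-50 + L)*(406 + L) (N(L) = (L + (30 + (-8)**2 - 39*(-8)))*(L - 50) = (L + (30 + 64 + 312))*(-50 + L) = (L + 406)*(-50 + L) = (406 + L)*(-50 + L) = (-50 + L)*(406 + L))
N(50/304) - 160394 = (-20300 + (50/304)**2 + 356*(50/304)) - 160394 = (-20300 + (50*(1/304))**2 + 356*(50*(1/304))) - 160394 = (-20300 + (25/152)**2 + 356*(25/152)) - 160394 = (-20300 + 625/23104 + 2225/38) - 160394 = -467657775/23104 - 160394 = -4173400751/23104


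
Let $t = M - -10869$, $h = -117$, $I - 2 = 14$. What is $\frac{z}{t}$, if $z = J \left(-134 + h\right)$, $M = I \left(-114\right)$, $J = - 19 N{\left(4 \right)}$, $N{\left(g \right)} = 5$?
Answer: $\frac{4769}{1809} \approx 2.6363$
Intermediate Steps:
$I = 16$ ($I = 2 + 14 = 16$)
$J = -95$ ($J = \left(-19\right) 5 = -95$)
$M = -1824$ ($M = 16 \left(-114\right) = -1824$)
$z = 23845$ ($z = - 95 \left(-134 - 117\right) = \left(-95\right) \left(-251\right) = 23845$)
$t = 9045$ ($t = -1824 - -10869 = -1824 + 10869 = 9045$)
$\frac{z}{t} = \frac{23845}{9045} = 23845 \cdot \frac{1}{9045} = \frac{4769}{1809}$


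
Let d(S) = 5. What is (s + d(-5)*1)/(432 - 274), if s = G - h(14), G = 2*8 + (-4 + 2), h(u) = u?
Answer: 5/158 ≈ 0.031646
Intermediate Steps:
G = 14 (G = 16 - 2 = 14)
s = 0 (s = 14 - 1*14 = 14 - 14 = 0)
(s + d(-5)*1)/(432 - 274) = (0 + 5*1)/(432 - 274) = (0 + 5)/158 = 5*(1/158) = 5/158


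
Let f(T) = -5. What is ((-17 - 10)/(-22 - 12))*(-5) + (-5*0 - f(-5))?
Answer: 35/34 ≈ 1.0294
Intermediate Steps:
((-17 - 10)/(-22 - 12))*(-5) + (-5*0 - f(-5)) = ((-17 - 10)/(-22 - 12))*(-5) + (-5*0 - 1*(-5)) = -27/(-34)*(-5) + (0 + 5) = -27*(-1/34)*(-5) + 5 = (27/34)*(-5) + 5 = -135/34 + 5 = 35/34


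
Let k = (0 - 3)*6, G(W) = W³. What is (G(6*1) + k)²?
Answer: 39204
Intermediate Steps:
k = -18 (k = -3*6 = -18)
(G(6*1) + k)² = ((6*1)³ - 18)² = (6³ - 18)² = (216 - 18)² = 198² = 39204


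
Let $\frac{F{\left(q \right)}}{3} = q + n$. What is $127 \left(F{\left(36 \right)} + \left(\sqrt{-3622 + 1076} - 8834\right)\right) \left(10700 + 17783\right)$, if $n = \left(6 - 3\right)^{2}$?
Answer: $-31467249359 + 3617341 i \sqrt{2546} \approx -3.1467 \cdot 10^{10} + 1.8252 \cdot 10^{8} i$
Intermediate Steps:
$n = 9$ ($n = 3^{2} = 9$)
$F{\left(q \right)} = 27 + 3 q$ ($F{\left(q \right)} = 3 \left(q + 9\right) = 3 \left(9 + q\right) = 27 + 3 q$)
$127 \left(F{\left(36 \right)} + \left(\sqrt{-3622 + 1076} - 8834\right)\right) \left(10700 + 17783\right) = 127 \left(\left(27 + 3 \cdot 36\right) + \left(\sqrt{-3622 + 1076} - 8834\right)\right) \left(10700 + 17783\right) = 127 \left(\left(27 + 108\right) - \left(8834 - \sqrt{-2546}\right)\right) 28483 = 127 \left(135 - \left(8834 - i \sqrt{2546}\right)\right) 28483 = 127 \left(-8699 + i \sqrt{2546}\right) 28483 = 127 \left(-247773617 + 28483 i \sqrt{2546}\right) = -31467249359 + 3617341 i \sqrt{2546}$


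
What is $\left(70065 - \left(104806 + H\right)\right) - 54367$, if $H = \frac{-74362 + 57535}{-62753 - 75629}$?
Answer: $- \frac{12330960083}{138382} \approx -89108.0$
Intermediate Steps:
$H = \frac{16827}{138382}$ ($H = - \frac{16827}{-138382} = \left(-16827\right) \left(- \frac{1}{138382}\right) = \frac{16827}{138382} \approx 0.1216$)
$\left(70065 - \left(104806 + H\right)\right) - 54367 = \left(70065 - \frac{14503280719}{138382}\right) - 54367 = - \frac{4807545889}{138382} - 54367 = - \frac{12330960083}{138382}$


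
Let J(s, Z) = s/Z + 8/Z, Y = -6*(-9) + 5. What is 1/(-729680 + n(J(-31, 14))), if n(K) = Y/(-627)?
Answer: -627/457509419 ≈ -1.3705e-6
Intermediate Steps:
Y = 59 (Y = 54 + 5 = 59)
J(s, Z) = 8/Z + s/Z
n(K) = -59/627 (n(K) = 59/(-627) = 59*(-1/627) = -59/627)
1/(-729680 + n(J(-31, 14))) = 1/(-729680 - 59/627) = 1/(-457509419/627) = -627/457509419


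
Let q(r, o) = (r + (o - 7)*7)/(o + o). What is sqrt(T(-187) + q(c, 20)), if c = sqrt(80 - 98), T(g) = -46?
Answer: sqrt(-17490 + 30*I*sqrt(2))/20 ≈ 0.0080201 + 6.6125*I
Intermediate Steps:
c = 3*I*sqrt(2) (c = sqrt(-18) = 3*I*sqrt(2) ≈ 4.2426*I)
q(r, o) = (-49 + r + 7*o)/(2*o) (q(r, o) = (r + (-7 + o)*7)/((2*o)) = (r + (-49 + 7*o))*(1/(2*o)) = (-49 + r + 7*o)*(1/(2*o)) = (-49 + r + 7*o)/(2*o))
sqrt(T(-187) + q(c, 20)) = sqrt(-46 + (1/2)*(-49 + 3*I*sqrt(2) + 7*20)/20) = sqrt(-46 + (1/2)*(1/20)*(-49 + 3*I*sqrt(2) + 140)) = sqrt(-46 + (1/2)*(1/20)*(91 + 3*I*sqrt(2))) = sqrt(-46 + (91/40 + 3*I*sqrt(2)/40)) = sqrt(-1749/40 + 3*I*sqrt(2)/40)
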